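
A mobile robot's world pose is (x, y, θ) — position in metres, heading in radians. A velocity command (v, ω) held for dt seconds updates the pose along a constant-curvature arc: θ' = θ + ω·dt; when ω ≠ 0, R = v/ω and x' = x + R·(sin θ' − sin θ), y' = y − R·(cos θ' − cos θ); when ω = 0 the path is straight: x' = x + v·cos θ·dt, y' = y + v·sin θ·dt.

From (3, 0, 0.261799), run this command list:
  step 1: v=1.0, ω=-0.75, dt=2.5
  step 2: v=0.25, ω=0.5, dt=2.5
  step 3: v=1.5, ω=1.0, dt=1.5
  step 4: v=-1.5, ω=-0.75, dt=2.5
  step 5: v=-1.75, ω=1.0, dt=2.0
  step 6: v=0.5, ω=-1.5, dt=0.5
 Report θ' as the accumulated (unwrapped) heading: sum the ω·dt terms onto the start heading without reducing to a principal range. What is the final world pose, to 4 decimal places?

step 1: θ'=-1.6132 (R=-1.3333) → pose (4.6772, -1.3444, -1.6132)
step 2: θ'=-0.3632 (R=0.5000) → pose (4.9991, -1.8330, -0.3632)
step 3: θ'=1.1368 (R=1.5000) → pose (6.8930, -1.0616, 1.1368)
step 4: θ'=-0.7382 (R=2.0000) → pose (3.7325, -1.7000, -0.7382)
step 5: θ'=1.2618 (R=-1.7500) → pose (0.8877, -2.4622, 1.2618)
step 6: θ'=0.5118 (R=-0.3333) → pose (1.0420, -2.2730, 0.5118)

(1.0420, -2.2730, 0.5118)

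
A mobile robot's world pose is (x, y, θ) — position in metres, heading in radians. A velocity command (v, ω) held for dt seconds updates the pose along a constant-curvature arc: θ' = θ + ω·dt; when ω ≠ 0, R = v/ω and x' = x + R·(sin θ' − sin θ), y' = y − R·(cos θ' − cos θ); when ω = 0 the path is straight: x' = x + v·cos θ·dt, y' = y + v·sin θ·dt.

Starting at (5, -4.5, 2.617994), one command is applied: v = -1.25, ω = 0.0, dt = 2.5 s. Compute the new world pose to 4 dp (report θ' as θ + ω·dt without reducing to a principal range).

θ' = 2.6180 + 0.0·2.5 = 2.6180
ω = 0 → straight: x' = 5 + -1.25·cos(2.6180)·2.5 = 7.7063
y' = -4.5 + -1.25·sin(2.6180)·2.5 = -6.0625

(7.7063, -6.0625, 2.6180)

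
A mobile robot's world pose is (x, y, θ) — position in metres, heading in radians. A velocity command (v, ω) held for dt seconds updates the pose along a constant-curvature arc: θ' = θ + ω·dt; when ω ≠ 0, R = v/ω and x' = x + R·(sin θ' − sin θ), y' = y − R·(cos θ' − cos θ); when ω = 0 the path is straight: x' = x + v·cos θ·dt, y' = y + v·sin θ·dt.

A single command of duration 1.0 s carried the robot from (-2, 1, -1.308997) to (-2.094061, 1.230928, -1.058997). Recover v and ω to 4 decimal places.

Δθ = -1.058997 − -1.308997 = 0.250000
ω = Δθ/dt = 0.250000/1.0 = 0.2500
R = −Δy/(cos θ' − cos θ) = -1.0000
v = R·ω = -1.0000·0.2500 = -0.2500

v = -0.2500, ω = 0.2500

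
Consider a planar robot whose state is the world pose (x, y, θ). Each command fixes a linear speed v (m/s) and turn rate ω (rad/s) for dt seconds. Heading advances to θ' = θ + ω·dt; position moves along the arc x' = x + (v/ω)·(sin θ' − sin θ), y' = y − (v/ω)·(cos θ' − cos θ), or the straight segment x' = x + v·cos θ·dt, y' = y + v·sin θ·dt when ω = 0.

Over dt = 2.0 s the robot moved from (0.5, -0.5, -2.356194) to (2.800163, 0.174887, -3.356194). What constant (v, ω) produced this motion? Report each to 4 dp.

v = -1.2500, ω = -0.5000

Δθ = -3.356194 − -2.356194 = -1.000000
ω = Δθ/dt = -1.000000/2.0 = -0.5000
R = Δx/(sin θ' − sin θ) = 2.5000
v = R·ω = 2.5000·-0.5000 = -1.2500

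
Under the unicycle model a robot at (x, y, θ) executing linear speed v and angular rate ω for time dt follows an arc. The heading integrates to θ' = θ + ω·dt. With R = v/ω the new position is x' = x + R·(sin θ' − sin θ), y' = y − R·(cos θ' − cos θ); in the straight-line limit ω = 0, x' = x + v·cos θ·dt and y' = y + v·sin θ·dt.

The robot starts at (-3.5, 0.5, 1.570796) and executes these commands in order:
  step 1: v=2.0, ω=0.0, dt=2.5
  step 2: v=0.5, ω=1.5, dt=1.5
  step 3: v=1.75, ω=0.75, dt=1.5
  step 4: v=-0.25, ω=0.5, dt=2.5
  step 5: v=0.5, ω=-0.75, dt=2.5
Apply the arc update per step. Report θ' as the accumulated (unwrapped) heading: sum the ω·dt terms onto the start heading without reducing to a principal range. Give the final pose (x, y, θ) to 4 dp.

step 1: θ'=1.5708 (straight) → pose (-3.5000, 5.5000, 1.5708)
step 2: θ'=3.8208 (R=0.3333) → pose (-4.0427, 5.7594, 3.8208)
step 3: θ'=4.9458 (R=2.3333) → pose (-4.8470, 3.4042, 4.9458)
step 4: θ'=6.1958 (R=-0.5000) → pose (-5.2899, 3.7866, 6.1958)
step 5: θ'=4.3208 (R=-0.6667) → pose (-4.7318, 2.8681, 4.3208)

(-4.7318, 2.8681, 4.3208)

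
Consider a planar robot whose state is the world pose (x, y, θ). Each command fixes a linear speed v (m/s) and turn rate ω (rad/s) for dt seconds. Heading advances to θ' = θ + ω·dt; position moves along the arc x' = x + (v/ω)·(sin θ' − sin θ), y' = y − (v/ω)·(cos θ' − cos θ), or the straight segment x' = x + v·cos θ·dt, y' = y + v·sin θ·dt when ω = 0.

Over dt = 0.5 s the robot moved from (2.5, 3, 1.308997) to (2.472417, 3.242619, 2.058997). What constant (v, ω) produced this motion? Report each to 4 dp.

v = 0.5000, ω = 1.5000

Δθ = 2.058997 − 1.308997 = 0.750000
ω = Δθ/dt = 0.750000/0.5 = 1.5000
R = −Δy/(cos θ' − cos θ) = 0.3333
v = R·ω = 0.3333·1.5000 = 0.5000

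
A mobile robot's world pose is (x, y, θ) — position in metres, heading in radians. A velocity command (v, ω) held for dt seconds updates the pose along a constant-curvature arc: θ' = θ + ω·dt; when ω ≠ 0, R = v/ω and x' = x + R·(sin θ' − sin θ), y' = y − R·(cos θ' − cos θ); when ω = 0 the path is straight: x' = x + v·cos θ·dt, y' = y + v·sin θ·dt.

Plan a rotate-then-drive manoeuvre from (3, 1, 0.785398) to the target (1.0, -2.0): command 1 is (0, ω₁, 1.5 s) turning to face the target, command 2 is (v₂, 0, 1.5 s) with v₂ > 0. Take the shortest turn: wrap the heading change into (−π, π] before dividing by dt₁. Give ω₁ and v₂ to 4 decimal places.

heading to target = atan2(-2−1, 1−3) = -2.1588
Δθ = wrap(-2.1588 − 0.7854) = -2.9442; ω₁ = Δθ/dt₁ = -1.9628
distance = √((1−3)² + (-2−1)²) = 3.6056; v₂ = distance/dt₂ = 2.4037

ω₁ = -1.9628, v₂ = 2.4037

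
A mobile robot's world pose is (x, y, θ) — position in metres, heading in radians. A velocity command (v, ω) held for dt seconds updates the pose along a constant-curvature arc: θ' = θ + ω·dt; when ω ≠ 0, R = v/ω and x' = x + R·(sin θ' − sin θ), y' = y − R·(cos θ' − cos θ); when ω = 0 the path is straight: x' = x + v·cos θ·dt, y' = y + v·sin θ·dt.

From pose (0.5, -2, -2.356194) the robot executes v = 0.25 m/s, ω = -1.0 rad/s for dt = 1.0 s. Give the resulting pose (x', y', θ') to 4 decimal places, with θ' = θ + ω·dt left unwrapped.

(0.2700, -2.0675, -3.3562)

θ' = -2.3562 + -1.0·1.0 = -3.3562
R = v/ω = 0.25/-1.0 = -0.2500
x' = 0.5 + -0.2500·(sin -3.3562 − sin -2.3562) = 0.2700
y' = -2 − -0.2500·(cos -3.3562 − cos -2.3562) = -2.0675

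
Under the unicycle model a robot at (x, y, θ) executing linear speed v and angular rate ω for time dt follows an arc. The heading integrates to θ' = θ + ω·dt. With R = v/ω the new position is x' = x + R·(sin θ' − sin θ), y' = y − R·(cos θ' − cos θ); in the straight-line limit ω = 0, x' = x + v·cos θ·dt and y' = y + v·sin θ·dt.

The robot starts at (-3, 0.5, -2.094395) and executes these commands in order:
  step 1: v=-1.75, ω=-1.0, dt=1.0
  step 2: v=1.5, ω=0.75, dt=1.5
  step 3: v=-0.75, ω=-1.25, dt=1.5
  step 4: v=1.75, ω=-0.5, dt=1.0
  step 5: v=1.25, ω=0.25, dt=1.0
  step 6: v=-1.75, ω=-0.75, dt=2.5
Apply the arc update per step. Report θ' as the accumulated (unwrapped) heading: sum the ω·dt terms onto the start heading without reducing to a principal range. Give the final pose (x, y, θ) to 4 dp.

(-5.1501, -0.6851, -5.9694)

step 1: θ'=-3.0944 (R=1.7500) → pose (-1.5670, 1.3731, -3.0944)
step 2: θ'=-1.9694 (R=2.0000) → pose (-3.3159, 0.1515, -1.9694)
step 3: θ'=-3.8444 (R=0.6000) → pose (-2.3751, 0.3765, -3.8444)
step 4: θ'=-4.3444 (R=-3.5000) → pose (-3.3785, 1.7880, -4.3444)
step 5: θ'=-4.0944 (R=5.0000) → pose (-3.9686, 2.8863, -4.0944)
step 6: θ'=-5.9694 (R=2.3333) → pose (-5.1501, -0.6851, -5.9694)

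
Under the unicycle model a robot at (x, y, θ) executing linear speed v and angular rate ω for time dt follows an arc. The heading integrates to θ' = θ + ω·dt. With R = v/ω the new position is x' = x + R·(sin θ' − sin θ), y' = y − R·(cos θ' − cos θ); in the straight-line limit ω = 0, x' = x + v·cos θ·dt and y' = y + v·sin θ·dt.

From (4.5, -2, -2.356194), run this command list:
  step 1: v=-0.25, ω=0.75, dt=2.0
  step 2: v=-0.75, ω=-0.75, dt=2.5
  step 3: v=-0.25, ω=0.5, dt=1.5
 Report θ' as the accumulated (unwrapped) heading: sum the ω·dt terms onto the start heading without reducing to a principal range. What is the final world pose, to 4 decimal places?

step 1: θ'=-0.8562 (R=-0.3333) → pose (4.5161, -1.5459, -0.8562)
step 2: θ'=-2.7312 (R=1.0000) → pose (4.8725, 0.0264, -2.7312)
step 3: θ'=-1.9812 (R=-0.5000) → pose (5.1315, 0.2854, -1.9812)

(5.1315, 0.2854, -1.9812)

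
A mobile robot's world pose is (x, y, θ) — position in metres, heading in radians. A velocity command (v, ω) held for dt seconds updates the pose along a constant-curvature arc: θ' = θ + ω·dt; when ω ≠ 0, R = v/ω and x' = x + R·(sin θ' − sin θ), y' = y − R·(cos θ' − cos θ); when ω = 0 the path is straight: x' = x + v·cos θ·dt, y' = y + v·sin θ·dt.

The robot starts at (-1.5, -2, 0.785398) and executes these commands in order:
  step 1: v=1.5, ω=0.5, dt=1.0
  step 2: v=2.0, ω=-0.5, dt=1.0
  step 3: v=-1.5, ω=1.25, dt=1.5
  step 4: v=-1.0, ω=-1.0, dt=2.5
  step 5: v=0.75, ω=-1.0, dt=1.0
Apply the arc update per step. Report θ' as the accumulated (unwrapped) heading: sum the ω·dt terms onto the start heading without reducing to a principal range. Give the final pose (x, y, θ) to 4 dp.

(0.9352, -3.0464, -0.8396)

step 1: θ'=1.2854 (R=3.0000) → pose (-0.7427, -0.7233, 1.2854)
step 2: θ'=0.7854 (R=-4.0000) → pose (0.2671, 0.9790, 0.7854)
step 3: θ'=2.6604 (R=-1.2000) → pose (0.5602, -0.9333, 2.6604)
step 4: θ'=0.1604 (R=1.0000) → pose (0.2571, -2.8069, 0.1604)
step 5: θ'=-0.8396 (R=-0.7500) → pose (0.9352, -3.0464, -0.8396)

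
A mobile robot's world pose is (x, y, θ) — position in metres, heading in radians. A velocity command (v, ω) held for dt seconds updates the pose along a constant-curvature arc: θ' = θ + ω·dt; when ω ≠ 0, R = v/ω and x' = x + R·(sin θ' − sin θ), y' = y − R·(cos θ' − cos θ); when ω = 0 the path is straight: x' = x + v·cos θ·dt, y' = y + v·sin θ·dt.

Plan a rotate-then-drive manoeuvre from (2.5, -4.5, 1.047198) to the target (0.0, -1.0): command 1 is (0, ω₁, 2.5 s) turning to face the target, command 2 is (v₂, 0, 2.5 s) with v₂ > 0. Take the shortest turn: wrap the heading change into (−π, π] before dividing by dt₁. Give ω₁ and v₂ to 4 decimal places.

ω₁ = 0.4575, v₂ = 1.7205

heading to target = atan2(-1−-4.5, 0−2.5) = 2.1910
Δθ = wrap(2.1910 − 1.0472) = 1.1438; ω₁ = Δθ/dt₁ = 0.4575
distance = √((0−2.5)² + (-1−-4.5)²) = 4.3012; v₂ = distance/dt₂ = 1.7205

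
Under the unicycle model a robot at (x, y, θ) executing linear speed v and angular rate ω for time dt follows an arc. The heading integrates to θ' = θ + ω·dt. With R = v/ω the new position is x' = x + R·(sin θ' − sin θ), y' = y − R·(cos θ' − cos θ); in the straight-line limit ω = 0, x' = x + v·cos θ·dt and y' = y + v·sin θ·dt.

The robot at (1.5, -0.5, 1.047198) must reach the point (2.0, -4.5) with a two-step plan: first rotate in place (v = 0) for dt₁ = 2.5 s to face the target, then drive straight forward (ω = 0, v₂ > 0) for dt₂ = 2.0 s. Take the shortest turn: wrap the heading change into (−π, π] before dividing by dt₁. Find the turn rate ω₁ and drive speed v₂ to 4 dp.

heading to target = atan2(-4.5−-0.5, 2−1.5) = -1.4464
Δθ = wrap(-1.4464 − 1.0472) = -2.4936; ω₁ = Δθ/dt₁ = -0.9975
distance = √((2−1.5)² + (-4.5−-0.5)²) = 4.0311; v₂ = distance/dt₂ = 2.0156

ω₁ = -0.9975, v₂ = 2.0156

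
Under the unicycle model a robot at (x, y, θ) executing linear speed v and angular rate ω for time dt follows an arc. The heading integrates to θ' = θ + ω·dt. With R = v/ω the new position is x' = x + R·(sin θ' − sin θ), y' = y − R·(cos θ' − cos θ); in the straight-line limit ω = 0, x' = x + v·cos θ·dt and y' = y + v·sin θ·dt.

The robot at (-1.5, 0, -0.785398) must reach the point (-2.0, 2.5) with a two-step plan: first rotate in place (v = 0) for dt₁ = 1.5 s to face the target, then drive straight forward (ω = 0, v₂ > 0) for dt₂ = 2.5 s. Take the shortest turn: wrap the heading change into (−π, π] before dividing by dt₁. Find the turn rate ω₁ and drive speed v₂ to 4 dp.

heading to target = atan2(2.5−0, -2−-1.5) = 1.7682
Δθ = wrap(1.7682 − -0.7854) = 2.5536; ω₁ = Δθ/dt₁ = 1.7024
distance = √((-2−-1.5)² + (2.5−0)²) = 2.5495; v₂ = distance/dt₂ = 1.0198

ω₁ = 1.7024, v₂ = 1.0198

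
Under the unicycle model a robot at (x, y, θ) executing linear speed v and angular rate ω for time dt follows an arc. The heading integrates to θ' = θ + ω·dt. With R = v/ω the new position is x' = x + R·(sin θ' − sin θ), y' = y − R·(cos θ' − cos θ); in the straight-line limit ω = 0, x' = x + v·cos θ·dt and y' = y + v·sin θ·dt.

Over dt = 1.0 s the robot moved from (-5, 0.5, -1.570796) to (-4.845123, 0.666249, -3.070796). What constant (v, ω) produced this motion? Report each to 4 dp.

v = -0.2500, ω = -1.5000

Δθ = -3.070796 − -1.570796 = -1.500000
ω = Δθ/dt = -1.500000/1.0 = -1.5000
R = −Δy/(cos θ' − cos θ) = 0.1667
v = R·ω = 0.1667·-1.5000 = -0.2500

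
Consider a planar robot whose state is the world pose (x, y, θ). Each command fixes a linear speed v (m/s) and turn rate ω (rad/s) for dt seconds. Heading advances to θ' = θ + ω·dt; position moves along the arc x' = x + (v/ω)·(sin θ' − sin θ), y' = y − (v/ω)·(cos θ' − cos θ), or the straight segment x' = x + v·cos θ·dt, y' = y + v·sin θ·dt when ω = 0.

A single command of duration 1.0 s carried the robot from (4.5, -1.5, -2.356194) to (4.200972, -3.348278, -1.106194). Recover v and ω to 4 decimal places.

Δθ = -1.106194 − -2.356194 = 1.250000
ω = Δθ/dt = 1.250000/1.0 = 1.2500
R = −Δy/(cos θ' − cos θ) = 1.6000
v = R·ω = 1.6000·1.2500 = 2.0000

v = 2.0000, ω = 1.2500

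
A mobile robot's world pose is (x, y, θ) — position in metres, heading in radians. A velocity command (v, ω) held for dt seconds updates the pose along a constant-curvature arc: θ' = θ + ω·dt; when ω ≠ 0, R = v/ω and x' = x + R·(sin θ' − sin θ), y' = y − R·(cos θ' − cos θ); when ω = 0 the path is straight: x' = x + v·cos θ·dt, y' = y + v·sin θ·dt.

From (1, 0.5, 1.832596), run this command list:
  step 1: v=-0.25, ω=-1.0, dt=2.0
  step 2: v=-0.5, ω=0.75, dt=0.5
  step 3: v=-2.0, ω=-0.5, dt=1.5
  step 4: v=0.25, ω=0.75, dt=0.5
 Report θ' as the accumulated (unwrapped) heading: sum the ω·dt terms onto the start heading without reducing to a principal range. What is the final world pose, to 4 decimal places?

step 1: θ'=-0.1674 (R=0.2500) → pose (0.7169, 0.1888, -0.1674)
step 2: θ'=0.2076 (R=-0.6667) → pose (0.4684, 0.1838, 0.2076)
step 3: θ'=-0.5424 (R=4.0000) → pose (-2.4208, 0.6720, -0.5424)
step 4: θ'=-0.1674 (R=0.3333) → pose (-2.3043, 0.6288, -0.1674)

(-2.3043, 0.6288, -0.1674)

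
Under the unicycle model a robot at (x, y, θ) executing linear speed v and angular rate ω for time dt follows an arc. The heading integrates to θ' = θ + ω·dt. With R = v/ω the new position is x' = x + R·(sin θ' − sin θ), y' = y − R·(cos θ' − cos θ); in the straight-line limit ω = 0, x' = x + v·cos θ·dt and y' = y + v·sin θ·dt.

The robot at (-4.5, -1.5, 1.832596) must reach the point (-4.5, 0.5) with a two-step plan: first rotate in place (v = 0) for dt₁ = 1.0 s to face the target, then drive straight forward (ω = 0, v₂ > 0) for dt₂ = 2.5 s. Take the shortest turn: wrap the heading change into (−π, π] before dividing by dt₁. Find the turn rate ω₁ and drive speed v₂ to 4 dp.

ω₁ = -0.2618, v₂ = 0.8000

heading to target = atan2(0.5−-1.5, -4.5−-4.5) = 1.5708
Δθ = wrap(1.5708 − 1.8326) = -0.2618; ω₁ = Δθ/dt₁ = -0.2618
distance = √((-4.5−-4.5)² + (0.5−-1.5)²) = 2.0000; v₂ = distance/dt₂ = 0.8000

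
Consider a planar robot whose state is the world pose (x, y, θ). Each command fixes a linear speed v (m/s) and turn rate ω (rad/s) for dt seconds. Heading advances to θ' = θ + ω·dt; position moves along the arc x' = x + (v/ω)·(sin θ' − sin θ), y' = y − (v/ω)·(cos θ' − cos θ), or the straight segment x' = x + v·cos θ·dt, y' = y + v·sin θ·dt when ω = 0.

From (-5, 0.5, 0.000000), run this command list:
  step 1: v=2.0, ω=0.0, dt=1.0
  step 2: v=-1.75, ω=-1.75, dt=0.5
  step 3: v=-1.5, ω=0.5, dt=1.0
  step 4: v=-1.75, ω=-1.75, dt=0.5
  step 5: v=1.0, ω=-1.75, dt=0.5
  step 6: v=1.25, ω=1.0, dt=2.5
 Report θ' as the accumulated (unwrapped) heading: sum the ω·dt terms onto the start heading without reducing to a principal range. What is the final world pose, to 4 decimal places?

step 1: θ'=0.0000 (straight) → pose (-3.0000, 0.5000, 0.0000)
step 2: θ'=-0.8750 (R=1.0000) → pose (-3.7675, 0.8590, -0.8750)
step 3: θ'=-0.3750 (R=-3.0000) → pose (-4.9714, 1.7275, -0.3750)
step 4: θ'=-1.2500 (R=1.0000) → pose (-5.5541, 2.3427, -1.2500)
step 5: θ'=-2.1250 (R=-0.5714) → pose (-5.6104, 1.8618, -2.1250)
step 6: θ'=0.3750 (R=1.2500) → pose (-4.0897, 0.0408, 0.3750)

(-4.0897, 0.0408, 0.3750)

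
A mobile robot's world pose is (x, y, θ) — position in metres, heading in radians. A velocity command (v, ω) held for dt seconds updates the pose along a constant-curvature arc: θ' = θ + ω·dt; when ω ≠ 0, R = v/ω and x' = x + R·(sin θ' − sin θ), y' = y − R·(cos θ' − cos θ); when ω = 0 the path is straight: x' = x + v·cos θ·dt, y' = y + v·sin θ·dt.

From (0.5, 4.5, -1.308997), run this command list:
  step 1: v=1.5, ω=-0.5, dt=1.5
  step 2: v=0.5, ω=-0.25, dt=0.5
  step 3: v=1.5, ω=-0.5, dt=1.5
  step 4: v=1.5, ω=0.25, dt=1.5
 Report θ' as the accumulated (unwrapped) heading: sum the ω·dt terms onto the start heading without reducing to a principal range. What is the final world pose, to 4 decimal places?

step 1: θ'=-2.0590 (R=-3.0000) → pose (0.2518, 2.3164, -2.0590)
step 2: θ'=-2.1840 (R=-2.0000) → pose (0.1210, 2.1035, -2.1840)
step 3: θ'=-2.9340 (R=-3.0000) → pose (-1.7141, 0.8944, -2.9340)
step 4: θ'=-2.5590 (R=6.0000) → pose (-3.7786, 0.0335, -2.5590)

(-3.7786, 0.0335, -2.5590)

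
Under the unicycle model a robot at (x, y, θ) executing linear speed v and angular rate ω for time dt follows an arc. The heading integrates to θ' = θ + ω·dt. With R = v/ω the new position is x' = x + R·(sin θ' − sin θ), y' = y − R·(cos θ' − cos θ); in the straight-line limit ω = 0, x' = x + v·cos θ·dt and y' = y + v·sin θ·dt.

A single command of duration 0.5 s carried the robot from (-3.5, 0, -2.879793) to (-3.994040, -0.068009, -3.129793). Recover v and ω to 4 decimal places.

v = 1.0000, ω = -0.5000

Δθ = -3.129793 − -2.879793 = -0.250000
ω = Δθ/dt = -0.250000/0.5 = -0.5000
R = Δx/(sin θ' − sin θ) = -2.0000
v = R·ω = -2.0000·-0.5000 = 1.0000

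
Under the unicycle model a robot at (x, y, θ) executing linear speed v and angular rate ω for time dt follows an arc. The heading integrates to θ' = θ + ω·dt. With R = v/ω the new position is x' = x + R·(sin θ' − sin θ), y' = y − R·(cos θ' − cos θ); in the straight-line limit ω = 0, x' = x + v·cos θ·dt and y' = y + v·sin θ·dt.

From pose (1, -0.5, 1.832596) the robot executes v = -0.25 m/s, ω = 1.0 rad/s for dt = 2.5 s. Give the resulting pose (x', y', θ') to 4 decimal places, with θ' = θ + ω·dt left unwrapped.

θ' = 1.8326 + 1.0·2.5 = 4.3326
R = v/ω = -0.25/1.0 = -0.2500
x' = 1 + -0.2500·(sin 4.3326 − sin 1.8326) = 1.4737
y' = -0.5 − -0.2500·(cos 4.3326 − cos 1.8326) = -0.5280

(1.4737, -0.5280, 4.3326)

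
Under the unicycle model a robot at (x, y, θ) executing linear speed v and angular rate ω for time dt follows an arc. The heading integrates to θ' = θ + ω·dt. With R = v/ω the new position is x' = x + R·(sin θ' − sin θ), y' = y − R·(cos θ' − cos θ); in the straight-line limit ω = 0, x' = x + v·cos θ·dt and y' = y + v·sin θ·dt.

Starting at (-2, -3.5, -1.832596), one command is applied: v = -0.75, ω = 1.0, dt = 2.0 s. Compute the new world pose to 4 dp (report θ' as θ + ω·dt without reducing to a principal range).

(-2.8494, -2.5664, 0.1674)

θ' = -1.8326 + 1.0·2.0 = 0.1674
R = v/ω = -0.75/1.0 = -0.7500
x' = -2 + -0.7500·(sin 0.1674 − sin -1.8326) = -2.8494
y' = -3.5 − -0.7500·(cos 0.1674 − cos -1.8326) = -2.5664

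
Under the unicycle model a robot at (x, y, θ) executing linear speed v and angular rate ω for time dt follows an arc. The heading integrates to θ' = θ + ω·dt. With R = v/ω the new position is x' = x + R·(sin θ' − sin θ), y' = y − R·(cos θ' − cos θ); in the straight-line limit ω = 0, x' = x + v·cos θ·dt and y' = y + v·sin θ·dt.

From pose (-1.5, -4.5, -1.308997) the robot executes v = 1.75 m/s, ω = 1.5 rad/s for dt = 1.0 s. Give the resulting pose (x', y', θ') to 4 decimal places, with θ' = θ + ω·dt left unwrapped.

(-0.1516, -5.3435, 0.1910)

θ' = -1.3090 + 1.5·1.0 = 0.1910
R = v/ω = 1.75/1.5 = 1.1667
x' = -1.5 + 1.1667·(sin 0.1910 − sin -1.3090) = -0.1516
y' = -4.5 − 1.1667·(cos 0.1910 − cos -1.3090) = -5.3435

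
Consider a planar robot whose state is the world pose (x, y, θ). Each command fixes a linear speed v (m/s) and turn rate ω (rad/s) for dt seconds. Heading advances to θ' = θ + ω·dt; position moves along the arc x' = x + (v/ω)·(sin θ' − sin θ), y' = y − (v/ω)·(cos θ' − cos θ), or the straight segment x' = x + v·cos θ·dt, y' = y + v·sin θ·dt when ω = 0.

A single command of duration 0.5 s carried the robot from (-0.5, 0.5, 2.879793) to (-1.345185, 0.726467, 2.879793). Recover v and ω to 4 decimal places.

v = 1.7500, ω = 0.0000

Δθ = 2.879793 − 2.879793 = 0.000000
ω = Δθ/dt = 0.000000/0.5 = 0.0000
ω = 0 → v = (Δx·cos θ + Δy·sin θ)/dt = 1.7500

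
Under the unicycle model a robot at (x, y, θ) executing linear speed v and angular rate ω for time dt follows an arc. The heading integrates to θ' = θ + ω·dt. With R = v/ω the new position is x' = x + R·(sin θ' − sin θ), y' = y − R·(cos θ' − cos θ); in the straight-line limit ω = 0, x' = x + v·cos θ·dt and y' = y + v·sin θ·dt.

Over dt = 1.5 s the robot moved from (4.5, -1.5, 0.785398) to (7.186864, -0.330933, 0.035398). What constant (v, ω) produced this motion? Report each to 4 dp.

Δθ = 0.035398 − 0.785398 = -0.750000
ω = Δθ/dt = -0.750000/1.5 = -0.5000
R = Δx/(sin θ' − sin θ) = -4.0000
v = R·ω = -4.0000·-0.5000 = 2.0000

v = 2.0000, ω = -0.5000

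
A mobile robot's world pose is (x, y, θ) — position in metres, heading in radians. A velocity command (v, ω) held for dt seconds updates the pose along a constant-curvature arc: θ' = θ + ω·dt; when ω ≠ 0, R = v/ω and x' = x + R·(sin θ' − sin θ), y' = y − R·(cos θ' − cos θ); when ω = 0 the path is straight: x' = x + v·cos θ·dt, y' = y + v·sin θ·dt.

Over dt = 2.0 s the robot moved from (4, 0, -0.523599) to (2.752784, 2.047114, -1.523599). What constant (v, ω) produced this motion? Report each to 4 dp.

Δθ = -1.523599 − -0.523599 = -1.000000
ω = Δθ/dt = -1.000000/2.0 = -0.5000
R = −Δy/(cos θ' − cos θ) = 2.5000
v = R·ω = 2.5000·-0.5000 = -1.2500

v = -1.2500, ω = -0.5000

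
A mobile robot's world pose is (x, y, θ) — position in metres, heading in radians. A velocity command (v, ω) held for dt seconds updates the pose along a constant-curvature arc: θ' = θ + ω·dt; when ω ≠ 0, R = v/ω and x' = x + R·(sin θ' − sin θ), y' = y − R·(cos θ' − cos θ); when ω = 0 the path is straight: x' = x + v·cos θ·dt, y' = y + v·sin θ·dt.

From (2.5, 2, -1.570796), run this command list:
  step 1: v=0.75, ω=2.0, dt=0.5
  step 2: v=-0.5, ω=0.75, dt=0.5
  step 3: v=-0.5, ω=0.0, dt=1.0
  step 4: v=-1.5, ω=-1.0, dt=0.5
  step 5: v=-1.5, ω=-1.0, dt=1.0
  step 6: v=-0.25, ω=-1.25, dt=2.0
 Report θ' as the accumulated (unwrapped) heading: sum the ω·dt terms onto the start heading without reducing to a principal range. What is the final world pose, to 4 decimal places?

(1.1273, 3.6069, -4.1958)

step 1: θ'=-0.5708 (R=0.3750) → pose (2.6724, 1.6844, -0.5708)
step 2: θ'=-0.1958 (R=-0.6667) → pose (2.4419, 1.7774, -0.1958)
step 3: θ'=-0.1958 (straight) → pose (1.9514, 1.8747, -0.1958)
step 4: θ'=-0.6958 (R=1.5000) → pose (1.2818, 2.1947, -0.6958)
step 5: θ'=-1.6958 (R=1.5000) → pose (0.7550, 3.5330, -1.6958)
step 6: θ'=-4.1958 (R=0.2000) → pose (1.1273, 3.6069, -4.1958)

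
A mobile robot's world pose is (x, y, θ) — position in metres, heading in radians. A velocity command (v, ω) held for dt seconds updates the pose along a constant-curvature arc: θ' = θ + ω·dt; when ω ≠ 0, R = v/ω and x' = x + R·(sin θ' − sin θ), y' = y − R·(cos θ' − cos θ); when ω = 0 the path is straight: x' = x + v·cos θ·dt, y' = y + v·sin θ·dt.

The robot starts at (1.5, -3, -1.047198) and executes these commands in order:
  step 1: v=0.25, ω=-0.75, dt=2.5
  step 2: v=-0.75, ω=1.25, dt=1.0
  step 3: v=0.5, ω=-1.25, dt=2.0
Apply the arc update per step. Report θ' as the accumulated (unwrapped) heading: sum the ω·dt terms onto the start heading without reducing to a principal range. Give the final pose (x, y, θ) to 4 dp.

(1.0092, -3.1324, -4.1722)

step 1: θ'=-2.9222 (R=-0.3333) → pose (1.2839, -3.4920, -2.9222)
step 2: θ'=-1.6722 (R=-0.6000) → pose (1.7502, -2.9671, -1.6722)
step 3: θ'=-4.1722 (R=-0.4000) → pose (1.0092, -3.1324, -4.1722)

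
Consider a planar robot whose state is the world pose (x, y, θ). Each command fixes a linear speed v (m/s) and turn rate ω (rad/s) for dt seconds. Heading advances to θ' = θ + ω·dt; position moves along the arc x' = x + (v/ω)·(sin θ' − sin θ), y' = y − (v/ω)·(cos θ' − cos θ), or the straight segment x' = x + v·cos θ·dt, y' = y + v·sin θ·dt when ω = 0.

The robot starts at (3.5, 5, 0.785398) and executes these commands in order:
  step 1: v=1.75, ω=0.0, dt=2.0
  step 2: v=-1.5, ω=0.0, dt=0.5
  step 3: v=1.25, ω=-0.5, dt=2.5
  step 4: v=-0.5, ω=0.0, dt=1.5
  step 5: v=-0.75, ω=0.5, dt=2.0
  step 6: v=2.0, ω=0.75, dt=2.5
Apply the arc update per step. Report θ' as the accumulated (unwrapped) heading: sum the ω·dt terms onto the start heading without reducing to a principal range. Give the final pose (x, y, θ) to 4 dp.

(6.6448, 11.9754, 2.4104)

step 1: θ'=0.7854 (straight) → pose (5.9749, 7.4749, 0.7854)
step 2: θ'=0.7854 (straight) → pose (5.4445, 6.9445, 0.7854)
step 3: θ'=-0.4646 (R=-2.5000) → pose (8.3325, 7.4118, -0.4646)
step 4: θ'=-0.4646 (straight) → pose (7.6620, 7.7478, -0.4646)
step 5: θ'=0.5354 (R=-1.5000) → pose (6.2246, 7.6969, 0.5354)
step 6: θ'=2.4104 (R=2.6667) → pose (6.6448, 11.9754, 2.4104)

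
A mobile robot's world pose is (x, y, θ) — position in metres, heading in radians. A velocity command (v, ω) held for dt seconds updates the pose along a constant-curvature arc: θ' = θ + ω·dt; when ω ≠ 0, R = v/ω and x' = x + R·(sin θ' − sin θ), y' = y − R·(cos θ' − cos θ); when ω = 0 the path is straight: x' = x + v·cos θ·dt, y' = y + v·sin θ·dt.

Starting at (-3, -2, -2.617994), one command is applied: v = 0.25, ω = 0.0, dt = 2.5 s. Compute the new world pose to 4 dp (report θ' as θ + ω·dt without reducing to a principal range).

(-3.5413, -2.3125, -2.6180)

θ' = -2.6180 + 0.0·2.5 = -2.6180
ω = 0 → straight: x' = -3 + 0.25·cos(-2.6180)·2.5 = -3.5413
y' = -2 + 0.25·sin(-2.6180)·2.5 = -2.3125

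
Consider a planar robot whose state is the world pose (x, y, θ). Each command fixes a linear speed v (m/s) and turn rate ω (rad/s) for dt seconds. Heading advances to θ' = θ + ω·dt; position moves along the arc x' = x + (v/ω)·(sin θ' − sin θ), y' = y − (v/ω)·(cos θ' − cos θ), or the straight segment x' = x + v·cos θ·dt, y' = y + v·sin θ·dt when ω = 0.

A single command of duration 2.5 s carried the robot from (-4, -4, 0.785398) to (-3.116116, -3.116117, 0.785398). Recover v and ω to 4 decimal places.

Δθ = 0.785398 − 0.785398 = 0.000000
ω = Δθ/dt = 0.000000/2.5 = 0.0000
ω = 0 → v = (Δx·cos θ + Δy·sin θ)/dt = 0.5000

v = 0.5000, ω = 0.0000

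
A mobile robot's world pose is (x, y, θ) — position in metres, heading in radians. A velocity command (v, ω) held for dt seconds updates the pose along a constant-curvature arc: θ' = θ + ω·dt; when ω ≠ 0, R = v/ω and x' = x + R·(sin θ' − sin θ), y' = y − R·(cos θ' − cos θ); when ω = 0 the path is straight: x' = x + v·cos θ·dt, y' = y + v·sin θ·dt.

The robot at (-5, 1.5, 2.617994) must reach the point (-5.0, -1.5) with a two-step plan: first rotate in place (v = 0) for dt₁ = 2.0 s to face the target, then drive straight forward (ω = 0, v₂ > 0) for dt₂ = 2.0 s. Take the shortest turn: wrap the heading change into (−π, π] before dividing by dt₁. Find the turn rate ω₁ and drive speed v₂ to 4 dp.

ω₁ = 1.0472, v₂ = 1.5000

heading to target = atan2(-1.5−1.5, -5−-5) = -1.5708
Δθ = wrap(-1.5708 − 2.6180) = 2.0944; ω₁ = Δθ/dt₁ = 1.0472
distance = √((-5−-5)² + (-1.5−1.5)²) = 3.0000; v₂ = distance/dt₂ = 1.5000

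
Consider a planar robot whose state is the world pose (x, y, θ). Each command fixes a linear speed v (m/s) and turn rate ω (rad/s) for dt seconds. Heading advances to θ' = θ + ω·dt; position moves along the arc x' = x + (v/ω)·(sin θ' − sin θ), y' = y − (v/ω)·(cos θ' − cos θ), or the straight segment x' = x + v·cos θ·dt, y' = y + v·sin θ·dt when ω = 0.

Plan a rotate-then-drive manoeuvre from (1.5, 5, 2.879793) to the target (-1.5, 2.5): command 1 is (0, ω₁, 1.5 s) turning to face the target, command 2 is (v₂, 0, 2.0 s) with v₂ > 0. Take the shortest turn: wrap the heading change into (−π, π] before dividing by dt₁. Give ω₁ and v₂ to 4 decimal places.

heading to target = atan2(2.5−5, -1.5−1.5) = -2.4469
Δθ = wrap(-2.4469 − 2.8798) = 0.9565; ω₁ = Δθ/dt₁ = 0.6377
distance = √((-1.5−1.5)² + (2.5−5)²) = 3.9051; v₂ = distance/dt₂ = 1.9526

ω₁ = 0.6377, v₂ = 1.9526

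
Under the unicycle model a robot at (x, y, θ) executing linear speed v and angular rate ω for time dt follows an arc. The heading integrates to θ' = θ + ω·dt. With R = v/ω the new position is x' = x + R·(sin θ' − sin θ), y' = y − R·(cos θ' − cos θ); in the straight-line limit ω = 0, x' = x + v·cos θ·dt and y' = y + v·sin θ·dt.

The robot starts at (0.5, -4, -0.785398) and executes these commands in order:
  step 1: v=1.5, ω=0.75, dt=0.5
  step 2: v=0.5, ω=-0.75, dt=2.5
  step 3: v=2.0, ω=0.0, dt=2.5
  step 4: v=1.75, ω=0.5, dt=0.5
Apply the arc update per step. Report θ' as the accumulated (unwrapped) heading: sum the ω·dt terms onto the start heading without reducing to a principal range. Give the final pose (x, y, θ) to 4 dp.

step 1: θ'=-0.4104 (R=2.0000) → pose (1.1163, -4.4197, -0.4104)
step 2: θ'=-2.2854 (R=-0.6667) → pose (1.3539, -5.4679, -2.2854)
step 3: θ'=-2.2854 (straight) → pose (-1.9227, -9.2447, -2.2854)
step 4: θ'=-2.0354 (R=3.5000) → pose (-2.4080, -9.9700, -2.0354)

(-2.4080, -9.9700, -2.0354)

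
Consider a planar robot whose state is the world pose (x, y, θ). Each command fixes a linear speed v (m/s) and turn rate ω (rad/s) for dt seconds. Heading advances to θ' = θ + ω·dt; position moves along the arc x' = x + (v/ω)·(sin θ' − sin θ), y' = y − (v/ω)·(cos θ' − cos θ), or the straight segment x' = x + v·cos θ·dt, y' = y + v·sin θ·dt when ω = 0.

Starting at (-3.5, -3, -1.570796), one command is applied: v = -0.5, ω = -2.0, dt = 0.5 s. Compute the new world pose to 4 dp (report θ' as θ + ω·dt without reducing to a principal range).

(-3.3851, -2.7896, -2.5708)

θ' = -1.5708 + -2.0·0.5 = -2.5708
R = v/ω = -0.5/-2.0 = 0.2500
x' = -3.5 + 0.2500·(sin -2.5708 − sin -1.5708) = -3.3851
y' = -3 − 0.2500·(cos -2.5708 − cos -1.5708) = -2.7896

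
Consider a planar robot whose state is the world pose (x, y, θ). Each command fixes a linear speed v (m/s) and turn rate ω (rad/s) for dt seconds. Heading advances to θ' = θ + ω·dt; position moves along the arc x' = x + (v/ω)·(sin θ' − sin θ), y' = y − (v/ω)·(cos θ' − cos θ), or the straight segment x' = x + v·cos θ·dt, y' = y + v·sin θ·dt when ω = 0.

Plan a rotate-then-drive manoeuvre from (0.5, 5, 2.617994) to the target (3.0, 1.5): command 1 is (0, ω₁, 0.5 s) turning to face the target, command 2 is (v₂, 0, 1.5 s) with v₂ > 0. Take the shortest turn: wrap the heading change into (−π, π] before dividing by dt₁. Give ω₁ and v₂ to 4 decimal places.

heading to target = atan2(1.5−5, 3−0.5) = -0.9505
Δθ = wrap(-0.9505 − 2.6180) = 2.7146; ω₁ = Δθ/dt₁ = 5.4293
distance = √((3−0.5)² + (1.5−5)²) = 4.3012; v₂ = distance/dt₂ = 2.8674

ω₁ = 5.4293, v₂ = 2.8674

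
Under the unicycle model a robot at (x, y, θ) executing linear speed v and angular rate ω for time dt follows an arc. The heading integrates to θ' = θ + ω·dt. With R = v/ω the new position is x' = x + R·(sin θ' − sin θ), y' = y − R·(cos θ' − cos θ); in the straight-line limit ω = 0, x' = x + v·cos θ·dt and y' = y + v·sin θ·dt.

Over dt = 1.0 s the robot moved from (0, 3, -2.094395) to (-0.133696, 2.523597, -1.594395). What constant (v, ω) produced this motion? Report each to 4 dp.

v = 0.5000, ω = 0.5000

Δθ = -1.594395 − -2.094395 = 0.500000
ω = Δθ/dt = 0.500000/1.0 = 0.5000
R = −Δy/(cos θ' − cos θ) = 1.0000
v = R·ω = 1.0000·0.5000 = 0.5000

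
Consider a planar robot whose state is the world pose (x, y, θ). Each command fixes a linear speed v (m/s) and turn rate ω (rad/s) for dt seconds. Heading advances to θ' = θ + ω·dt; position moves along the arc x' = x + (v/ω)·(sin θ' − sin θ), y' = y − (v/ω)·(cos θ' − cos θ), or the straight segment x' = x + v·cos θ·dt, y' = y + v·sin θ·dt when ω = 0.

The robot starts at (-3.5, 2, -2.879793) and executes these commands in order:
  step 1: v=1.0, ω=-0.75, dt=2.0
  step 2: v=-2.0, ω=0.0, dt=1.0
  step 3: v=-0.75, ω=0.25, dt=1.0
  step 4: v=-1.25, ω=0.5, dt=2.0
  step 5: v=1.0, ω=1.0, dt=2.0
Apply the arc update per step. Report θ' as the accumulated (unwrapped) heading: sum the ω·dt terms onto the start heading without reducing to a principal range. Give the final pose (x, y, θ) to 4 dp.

(-2.8973, -2.2600, -1.1298)

step 1: θ'=-4.3798 (R=-1.3333) → pose (-5.1054, 2.8526, -4.3798)
step 2: θ'=-4.3798 (straight) → pose (-4.4524, 0.9622, -4.3798)
step 3: θ'=-4.1298 (R=-3.0000) → pose (-4.1219, 0.2911, -4.1298)
step 4: θ'=-3.1298 (R=-2.5000) → pose (-2.0048, -0.8333, -3.1298)
step 5: θ'=-1.1298 (R=1.0000) → pose (-2.8973, -2.2600, -1.1298)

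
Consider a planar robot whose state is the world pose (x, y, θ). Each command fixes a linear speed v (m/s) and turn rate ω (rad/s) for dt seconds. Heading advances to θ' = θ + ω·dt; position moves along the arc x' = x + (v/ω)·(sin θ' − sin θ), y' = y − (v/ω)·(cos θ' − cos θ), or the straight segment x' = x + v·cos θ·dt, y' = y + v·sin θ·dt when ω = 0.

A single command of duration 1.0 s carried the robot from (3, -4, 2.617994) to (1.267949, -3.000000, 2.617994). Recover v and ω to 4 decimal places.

Δθ = 2.617994 − 2.617994 = 0.000000
ω = Δθ/dt = 0.000000/1.0 = 0.0000
ω = 0 → v = (Δx·cos θ + Δy·sin θ)/dt = 2.0000

v = 2.0000, ω = 0.0000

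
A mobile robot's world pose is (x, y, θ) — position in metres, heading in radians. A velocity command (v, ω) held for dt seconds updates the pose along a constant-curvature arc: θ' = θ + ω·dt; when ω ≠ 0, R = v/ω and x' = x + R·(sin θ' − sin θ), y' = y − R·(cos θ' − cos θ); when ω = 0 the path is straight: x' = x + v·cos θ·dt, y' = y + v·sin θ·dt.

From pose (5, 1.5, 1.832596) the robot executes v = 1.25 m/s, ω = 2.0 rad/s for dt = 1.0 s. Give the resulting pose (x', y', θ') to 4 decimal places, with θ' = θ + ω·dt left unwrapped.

(3.9980, 1.8199, 3.8326)

θ' = 1.8326 + 2.0·1.0 = 3.8326
R = v/ω = 1.25/2.0 = 0.6250
x' = 5 + 0.6250·(sin 3.8326 − sin 1.8326) = 3.9980
y' = 1.5 − 0.6250·(cos 3.8326 − cos 1.8326) = 1.8199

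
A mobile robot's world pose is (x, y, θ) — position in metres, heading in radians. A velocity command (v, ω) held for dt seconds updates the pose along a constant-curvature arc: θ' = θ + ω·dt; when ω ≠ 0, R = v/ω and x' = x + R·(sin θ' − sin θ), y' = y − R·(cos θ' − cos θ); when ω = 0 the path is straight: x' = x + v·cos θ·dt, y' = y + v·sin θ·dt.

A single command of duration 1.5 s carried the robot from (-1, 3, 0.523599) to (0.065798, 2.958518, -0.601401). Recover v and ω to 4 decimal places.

Δθ = -0.601401 − 0.523599 = -1.125000
ω = Δθ/dt = -1.125000/1.5 = -0.7500
R = Δx/(sin θ' − sin θ) = -1.0000
v = R·ω = -1.0000·-0.7500 = 0.7500

v = 0.7500, ω = -0.7500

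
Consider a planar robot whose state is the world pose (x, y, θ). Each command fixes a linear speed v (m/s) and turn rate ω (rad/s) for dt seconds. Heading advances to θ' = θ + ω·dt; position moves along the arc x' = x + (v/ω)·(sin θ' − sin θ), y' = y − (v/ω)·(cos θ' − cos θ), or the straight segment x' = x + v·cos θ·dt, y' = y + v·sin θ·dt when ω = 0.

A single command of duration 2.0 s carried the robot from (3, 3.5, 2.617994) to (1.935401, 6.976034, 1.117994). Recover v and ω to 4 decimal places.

Δθ = 1.117994 − 2.617994 = -1.500000
ω = Δθ/dt = -1.500000/2.0 = -0.7500
R = −Δy/(cos θ' − cos θ) = -2.6667
v = R·ω = -2.6667·-0.7500 = 2.0000

v = 2.0000, ω = -0.7500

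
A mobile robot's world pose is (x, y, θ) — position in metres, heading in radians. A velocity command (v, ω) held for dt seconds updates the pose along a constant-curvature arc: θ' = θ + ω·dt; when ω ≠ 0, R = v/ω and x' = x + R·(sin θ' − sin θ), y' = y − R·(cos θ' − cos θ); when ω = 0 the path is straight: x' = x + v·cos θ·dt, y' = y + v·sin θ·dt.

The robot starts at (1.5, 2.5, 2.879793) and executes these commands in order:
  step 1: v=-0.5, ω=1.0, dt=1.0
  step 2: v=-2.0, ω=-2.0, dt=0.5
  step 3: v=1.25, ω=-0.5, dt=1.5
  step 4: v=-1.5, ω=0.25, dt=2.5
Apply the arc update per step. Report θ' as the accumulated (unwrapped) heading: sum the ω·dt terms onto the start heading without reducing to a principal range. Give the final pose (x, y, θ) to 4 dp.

(4.2486, 1.5536, 2.7548)

step 1: θ'=3.8798 (R=-0.5000) → pose (1.9659, 2.6131, 3.8798)
step 2: θ'=2.8798 (R=1.0000) → pose (2.8977, 2.8394, 2.8798)
step 3: θ'=2.1298 (R=-2.5000) → pose (1.4252, 3.9283, 2.1298)
step 4: θ'=2.7548 (R=-6.0000) → pose (4.2486, 1.5536, 2.7548)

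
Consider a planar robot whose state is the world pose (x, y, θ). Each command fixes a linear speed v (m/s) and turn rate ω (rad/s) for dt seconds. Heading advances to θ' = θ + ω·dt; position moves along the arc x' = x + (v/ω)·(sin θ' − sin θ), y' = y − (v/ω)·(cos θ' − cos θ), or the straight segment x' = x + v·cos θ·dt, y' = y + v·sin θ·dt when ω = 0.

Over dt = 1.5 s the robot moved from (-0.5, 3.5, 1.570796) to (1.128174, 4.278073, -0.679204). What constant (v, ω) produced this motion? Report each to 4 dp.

Δθ = -0.679204 − 1.570796 = -2.250000
ω = Δθ/dt = -2.250000/1.5 = -1.5000
R = Δx/(sin θ' − sin θ) = -1.0000
v = R·ω = -1.0000·-1.5000 = 1.5000

v = 1.5000, ω = -1.5000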